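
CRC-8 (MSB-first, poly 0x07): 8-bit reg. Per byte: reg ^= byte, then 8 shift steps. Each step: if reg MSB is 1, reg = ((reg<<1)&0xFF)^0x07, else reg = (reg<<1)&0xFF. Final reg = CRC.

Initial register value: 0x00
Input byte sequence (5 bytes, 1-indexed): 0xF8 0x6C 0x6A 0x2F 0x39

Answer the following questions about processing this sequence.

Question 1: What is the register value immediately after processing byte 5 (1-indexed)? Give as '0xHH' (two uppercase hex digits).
Answer: 0x2D

Derivation:
After byte 1 (0xF8): reg=0xE6
After byte 2 (0x6C): reg=0xBF
After byte 3 (0x6A): reg=0x25
After byte 4 (0x2F): reg=0x36
After byte 5 (0x39): reg=0x2D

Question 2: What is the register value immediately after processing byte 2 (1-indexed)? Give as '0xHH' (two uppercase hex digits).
Answer: 0xBF

Derivation:
After byte 1 (0xF8): reg=0xE6
After byte 2 (0x6C): reg=0xBF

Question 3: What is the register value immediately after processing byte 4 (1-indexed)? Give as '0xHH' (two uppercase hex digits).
Answer: 0x36

Derivation:
After byte 1 (0xF8): reg=0xE6
After byte 2 (0x6C): reg=0xBF
After byte 3 (0x6A): reg=0x25
After byte 4 (0x2F): reg=0x36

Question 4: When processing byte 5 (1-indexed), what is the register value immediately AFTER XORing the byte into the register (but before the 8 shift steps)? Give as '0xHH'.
Answer: 0x0F

Derivation:
Register before byte 5: 0x36
Byte 5: 0x39
0x36 XOR 0x39 = 0x0F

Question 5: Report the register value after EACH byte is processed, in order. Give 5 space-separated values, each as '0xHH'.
0xE6 0xBF 0x25 0x36 0x2D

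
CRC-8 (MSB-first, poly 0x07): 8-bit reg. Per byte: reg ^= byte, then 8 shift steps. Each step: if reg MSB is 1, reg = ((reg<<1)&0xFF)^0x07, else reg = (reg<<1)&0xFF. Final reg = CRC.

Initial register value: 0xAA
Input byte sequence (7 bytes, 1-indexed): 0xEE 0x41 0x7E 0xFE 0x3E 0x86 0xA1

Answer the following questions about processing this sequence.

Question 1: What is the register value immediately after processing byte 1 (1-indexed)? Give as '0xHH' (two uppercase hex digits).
After byte 1 (0xEE): reg=0xDB

Answer: 0xDB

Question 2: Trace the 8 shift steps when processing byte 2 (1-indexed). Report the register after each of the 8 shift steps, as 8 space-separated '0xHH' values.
After byte 1 (0xEE): reg=0xDB
Register before byte 2: 0xDB
After XOR with byte 0x41: 0x9A

Answer: 0x33 0x66 0xCC 0x9F 0x39 0x72 0xE4 0xCF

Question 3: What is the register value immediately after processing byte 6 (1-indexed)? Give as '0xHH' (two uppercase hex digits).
Answer: 0x7A

Derivation:
After byte 1 (0xEE): reg=0xDB
After byte 2 (0x41): reg=0xCF
After byte 3 (0x7E): reg=0x1E
After byte 4 (0xFE): reg=0xAE
After byte 5 (0x3E): reg=0xF9
After byte 6 (0x86): reg=0x7A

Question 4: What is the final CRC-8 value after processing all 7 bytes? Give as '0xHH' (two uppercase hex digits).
Answer: 0x0F

Derivation:
After byte 1 (0xEE): reg=0xDB
After byte 2 (0x41): reg=0xCF
After byte 3 (0x7E): reg=0x1E
After byte 4 (0xFE): reg=0xAE
After byte 5 (0x3E): reg=0xF9
After byte 6 (0x86): reg=0x7A
After byte 7 (0xA1): reg=0x0F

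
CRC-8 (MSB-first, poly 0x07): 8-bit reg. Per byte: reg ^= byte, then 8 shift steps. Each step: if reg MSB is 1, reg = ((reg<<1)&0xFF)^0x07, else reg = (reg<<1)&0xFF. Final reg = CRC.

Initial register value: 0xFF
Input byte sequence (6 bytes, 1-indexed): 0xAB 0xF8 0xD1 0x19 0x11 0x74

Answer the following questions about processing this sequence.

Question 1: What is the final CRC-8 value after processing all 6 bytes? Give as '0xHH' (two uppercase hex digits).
After byte 1 (0xAB): reg=0xAB
After byte 2 (0xF8): reg=0xBE
After byte 3 (0xD1): reg=0x0A
After byte 4 (0x19): reg=0x79
After byte 5 (0x11): reg=0x1F
After byte 6 (0x74): reg=0x16

Answer: 0x16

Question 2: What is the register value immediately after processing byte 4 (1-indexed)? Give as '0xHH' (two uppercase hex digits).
After byte 1 (0xAB): reg=0xAB
After byte 2 (0xF8): reg=0xBE
After byte 3 (0xD1): reg=0x0A
After byte 4 (0x19): reg=0x79

Answer: 0x79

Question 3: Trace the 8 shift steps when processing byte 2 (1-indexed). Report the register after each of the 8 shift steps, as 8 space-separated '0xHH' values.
Answer: 0xA6 0x4B 0x96 0x2B 0x56 0xAC 0x5F 0xBE

Derivation:
After byte 1 (0xAB): reg=0xAB
Register before byte 2: 0xAB
After XOR with byte 0xF8: 0x53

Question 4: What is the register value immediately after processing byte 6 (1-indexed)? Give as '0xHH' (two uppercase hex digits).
After byte 1 (0xAB): reg=0xAB
After byte 2 (0xF8): reg=0xBE
After byte 3 (0xD1): reg=0x0A
After byte 4 (0x19): reg=0x79
After byte 5 (0x11): reg=0x1F
After byte 6 (0x74): reg=0x16

Answer: 0x16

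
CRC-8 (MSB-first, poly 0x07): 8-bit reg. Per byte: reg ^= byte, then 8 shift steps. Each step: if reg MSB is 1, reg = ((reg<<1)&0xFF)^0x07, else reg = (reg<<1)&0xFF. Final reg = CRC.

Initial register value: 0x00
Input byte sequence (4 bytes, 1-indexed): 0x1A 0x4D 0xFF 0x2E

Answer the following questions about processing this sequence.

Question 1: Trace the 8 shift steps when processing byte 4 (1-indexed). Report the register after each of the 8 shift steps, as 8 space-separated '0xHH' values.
After byte 1 (0x1A): reg=0x46
After byte 2 (0x4D): reg=0x31
After byte 3 (0xFF): reg=0x64
Register before byte 4: 0x64
After XOR with byte 0x2E: 0x4A

Answer: 0x94 0x2F 0x5E 0xBC 0x7F 0xFE 0xFB 0xF1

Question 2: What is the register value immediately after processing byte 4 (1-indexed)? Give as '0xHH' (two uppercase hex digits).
Answer: 0xF1

Derivation:
After byte 1 (0x1A): reg=0x46
After byte 2 (0x4D): reg=0x31
After byte 3 (0xFF): reg=0x64
After byte 4 (0x2E): reg=0xF1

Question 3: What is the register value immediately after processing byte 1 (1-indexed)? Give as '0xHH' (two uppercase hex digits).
Answer: 0x46

Derivation:
After byte 1 (0x1A): reg=0x46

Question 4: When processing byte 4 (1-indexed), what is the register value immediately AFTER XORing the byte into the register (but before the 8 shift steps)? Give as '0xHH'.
Answer: 0x4A

Derivation:
Register before byte 4: 0x64
Byte 4: 0x2E
0x64 XOR 0x2E = 0x4A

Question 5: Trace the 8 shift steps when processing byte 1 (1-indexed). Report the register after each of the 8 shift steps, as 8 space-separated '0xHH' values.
Answer: 0x34 0x68 0xD0 0xA7 0x49 0x92 0x23 0x46

Derivation:
Register before byte 1: 0x00
After XOR with byte 0x1A: 0x1A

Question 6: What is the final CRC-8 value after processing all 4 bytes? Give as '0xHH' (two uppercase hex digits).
After byte 1 (0x1A): reg=0x46
After byte 2 (0x4D): reg=0x31
After byte 3 (0xFF): reg=0x64
After byte 4 (0x2E): reg=0xF1

Answer: 0xF1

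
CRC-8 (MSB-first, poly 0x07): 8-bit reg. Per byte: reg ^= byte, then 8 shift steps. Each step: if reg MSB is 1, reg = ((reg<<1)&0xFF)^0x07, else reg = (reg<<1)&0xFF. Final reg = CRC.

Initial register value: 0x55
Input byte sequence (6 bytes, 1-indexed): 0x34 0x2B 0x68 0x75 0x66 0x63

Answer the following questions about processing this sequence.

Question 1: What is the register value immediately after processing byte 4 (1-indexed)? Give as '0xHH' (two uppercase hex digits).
Answer: 0xFD

Derivation:
After byte 1 (0x34): reg=0x20
After byte 2 (0x2B): reg=0x31
After byte 3 (0x68): reg=0x88
After byte 4 (0x75): reg=0xFD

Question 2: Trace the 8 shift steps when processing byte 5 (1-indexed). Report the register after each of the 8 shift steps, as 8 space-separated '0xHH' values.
Answer: 0x31 0x62 0xC4 0x8F 0x19 0x32 0x64 0xC8

Derivation:
After byte 1 (0x34): reg=0x20
After byte 2 (0x2B): reg=0x31
After byte 3 (0x68): reg=0x88
After byte 4 (0x75): reg=0xFD
Register before byte 5: 0xFD
After XOR with byte 0x66: 0x9B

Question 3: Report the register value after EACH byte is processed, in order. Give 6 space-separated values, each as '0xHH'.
0x20 0x31 0x88 0xFD 0xC8 0x58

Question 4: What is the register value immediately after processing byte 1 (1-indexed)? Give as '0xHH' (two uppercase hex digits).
After byte 1 (0x34): reg=0x20

Answer: 0x20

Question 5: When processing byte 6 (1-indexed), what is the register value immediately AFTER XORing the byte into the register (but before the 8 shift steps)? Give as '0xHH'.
Answer: 0xAB

Derivation:
Register before byte 6: 0xC8
Byte 6: 0x63
0xC8 XOR 0x63 = 0xAB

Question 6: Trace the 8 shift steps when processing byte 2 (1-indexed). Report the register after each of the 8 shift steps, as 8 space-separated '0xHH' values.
After byte 1 (0x34): reg=0x20
Register before byte 2: 0x20
After XOR with byte 0x2B: 0x0B

Answer: 0x16 0x2C 0x58 0xB0 0x67 0xCE 0x9B 0x31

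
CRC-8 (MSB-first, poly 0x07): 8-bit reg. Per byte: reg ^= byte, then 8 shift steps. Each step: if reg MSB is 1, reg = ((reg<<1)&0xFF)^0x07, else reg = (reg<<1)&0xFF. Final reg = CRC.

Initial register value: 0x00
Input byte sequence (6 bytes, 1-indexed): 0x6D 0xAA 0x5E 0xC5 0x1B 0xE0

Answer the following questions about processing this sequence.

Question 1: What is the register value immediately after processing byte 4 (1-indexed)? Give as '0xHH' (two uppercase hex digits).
After byte 1 (0x6D): reg=0x04
After byte 2 (0xAA): reg=0x43
After byte 3 (0x5E): reg=0x53
After byte 4 (0xC5): reg=0xEB

Answer: 0xEB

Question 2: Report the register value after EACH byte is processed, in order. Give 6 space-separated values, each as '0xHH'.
0x04 0x43 0x53 0xEB 0xDE 0xBA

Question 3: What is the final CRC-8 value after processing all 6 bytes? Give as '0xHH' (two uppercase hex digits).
After byte 1 (0x6D): reg=0x04
After byte 2 (0xAA): reg=0x43
After byte 3 (0x5E): reg=0x53
After byte 4 (0xC5): reg=0xEB
After byte 5 (0x1B): reg=0xDE
After byte 6 (0xE0): reg=0xBA

Answer: 0xBA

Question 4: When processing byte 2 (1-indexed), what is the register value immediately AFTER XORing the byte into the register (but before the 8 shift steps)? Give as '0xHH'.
Register before byte 2: 0x04
Byte 2: 0xAA
0x04 XOR 0xAA = 0xAE

Answer: 0xAE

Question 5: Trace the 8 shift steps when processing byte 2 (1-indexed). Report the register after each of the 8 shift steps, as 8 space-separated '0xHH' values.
After byte 1 (0x6D): reg=0x04
Register before byte 2: 0x04
After XOR with byte 0xAA: 0xAE

Answer: 0x5B 0xB6 0x6B 0xD6 0xAB 0x51 0xA2 0x43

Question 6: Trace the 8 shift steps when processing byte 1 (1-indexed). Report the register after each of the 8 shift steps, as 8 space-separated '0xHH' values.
Answer: 0xDA 0xB3 0x61 0xC2 0x83 0x01 0x02 0x04

Derivation:
Register before byte 1: 0x00
After XOR with byte 0x6D: 0x6D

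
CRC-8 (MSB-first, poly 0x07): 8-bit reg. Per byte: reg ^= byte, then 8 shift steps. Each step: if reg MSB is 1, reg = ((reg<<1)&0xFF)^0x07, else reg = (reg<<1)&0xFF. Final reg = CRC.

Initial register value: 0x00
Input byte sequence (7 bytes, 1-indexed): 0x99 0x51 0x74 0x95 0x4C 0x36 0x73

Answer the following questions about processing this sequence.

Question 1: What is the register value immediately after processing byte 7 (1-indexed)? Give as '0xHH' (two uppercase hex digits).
Answer: 0x01

Derivation:
After byte 1 (0x99): reg=0xC6
After byte 2 (0x51): reg=0xEC
After byte 3 (0x74): reg=0xC1
After byte 4 (0x95): reg=0xAB
After byte 5 (0x4C): reg=0xBB
After byte 6 (0x36): reg=0xAA
After byte 7 (0x73): reg=0x01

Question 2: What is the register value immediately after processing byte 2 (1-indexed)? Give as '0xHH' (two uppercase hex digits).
Answer: 0xEC

Derivation:
After byte 1 (0x99): reg=0xC6
After byte 2 (0x51): reg=0xEC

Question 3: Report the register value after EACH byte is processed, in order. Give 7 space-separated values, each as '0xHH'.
0xC6 0xEC 0xC1 0xAB 0xBB 0xAA 0x01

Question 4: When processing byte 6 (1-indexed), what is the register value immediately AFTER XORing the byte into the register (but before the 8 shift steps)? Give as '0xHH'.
Answer: 0x8D

Derivation:
Register before byte 6: 0xBB
Byte 6: 0x36
0xBB XOR 0x36 = 0x8D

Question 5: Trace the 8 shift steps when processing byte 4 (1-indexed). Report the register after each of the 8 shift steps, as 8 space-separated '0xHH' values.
Answer: 0xA8 0x57 0xAE 0x5B 0xB6 0x6B 0xD6 0xAB

Derivation:
After byte 1 (0x99): reg=0xC6
After byte 2 (0x51): reg=0xEC
After byte 3 (0x74): reg=0xC1
Register before byte 4: 0xC1
After XOR with byte 0x95: 0x54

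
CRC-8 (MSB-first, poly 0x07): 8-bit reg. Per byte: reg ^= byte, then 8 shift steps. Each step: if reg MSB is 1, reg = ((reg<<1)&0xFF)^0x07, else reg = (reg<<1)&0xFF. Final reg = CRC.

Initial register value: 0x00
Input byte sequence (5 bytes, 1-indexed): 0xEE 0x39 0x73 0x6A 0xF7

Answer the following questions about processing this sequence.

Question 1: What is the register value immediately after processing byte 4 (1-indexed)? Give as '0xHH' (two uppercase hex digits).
After byte 1 (0xEE): reg=0x84
After byte 2 (0x39): reg=0x3A
After byte 3 (0x73): reg=0xF8
After byte 4 (0x6A): reg=0xF7

Answer: 0xF7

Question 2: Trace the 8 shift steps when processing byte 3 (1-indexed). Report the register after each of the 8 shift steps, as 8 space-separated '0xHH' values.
Answer: 0x92 0x23 0x46 0x8C 0x1F 0x3E 0x7C 0xF8

Derivation:
After byte 1 (0xEE): reg=0x84
After byte 2 (0x39): reg=0x3A
Register before byte 3: 0x3A
After XOR with byte 0x73: 0x49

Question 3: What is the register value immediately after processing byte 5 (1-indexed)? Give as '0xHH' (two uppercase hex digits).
After byte 1 (0xEE): reg=0x84
After byte 2 (0x39): reg=0x3A
After byte 3 (0x73): reg=0xF8
After byte 4 (0x6A): reg=0xF7
After byte 5 (0xF7): reg=0x00

Answer: 0x00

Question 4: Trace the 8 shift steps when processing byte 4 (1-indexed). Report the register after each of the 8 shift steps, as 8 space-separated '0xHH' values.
Answer: 0x23 0x46 0x8C 0x1F 0x3E 0x7C 0xF8 0xF7

Derivation:
After byte 1 (0xEE): reg=0x84
After byte 2 (0x39): reg=0x3A
After byte 3 (0x73): reg=0xF8
Register before byte 4: 0xF8
After XOR with byte 0x6A: 0x92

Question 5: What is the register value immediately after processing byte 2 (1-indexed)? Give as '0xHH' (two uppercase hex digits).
After byte 1 (0xEE): reg=0x84
After byte 2 (0x39): reg=0x3A

Answer: 0x3A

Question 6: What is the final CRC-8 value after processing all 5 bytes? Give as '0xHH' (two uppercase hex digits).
After byte 1 (0xEE): reg=0x84
After byte 2 (0x39): reg=0x3A
After byte 3 (0x73): reg=0xF8
After byte 4 (0x6A): reg=0xF7
After byte 5 (0xF7): reg=0x00

Answer: 0x00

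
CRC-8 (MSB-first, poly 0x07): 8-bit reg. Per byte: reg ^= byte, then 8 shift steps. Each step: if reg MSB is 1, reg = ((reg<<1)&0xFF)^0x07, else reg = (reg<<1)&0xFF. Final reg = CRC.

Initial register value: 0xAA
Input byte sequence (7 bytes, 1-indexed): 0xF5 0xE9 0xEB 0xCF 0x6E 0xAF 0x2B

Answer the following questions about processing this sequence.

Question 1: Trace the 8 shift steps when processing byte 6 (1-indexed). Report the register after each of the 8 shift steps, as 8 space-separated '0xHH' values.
Answer: 0x4B 0x96 0x2B 0x56 0xAC 0x5F 0xBE 0x7B

Derivation:
After byte 1 (0xF5): reg=0x9A
After byte 2 (0xE9): reg=0x5E
After byte 3 (0xEB): reg=0x02
After byte 4 (0xCF): reg=0x6D
After byte 5 (0x6E): reg=0x09
Register before byte 6: 0x09
After XOR with byte 0xAF: 0xA6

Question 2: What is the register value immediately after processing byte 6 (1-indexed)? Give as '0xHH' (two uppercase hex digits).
After byte 1 (0xF5): reg=0x9A
After byte 2 (0xE9): reg=0x5E
After byte 3 (0xEB): reg=0x02
After byte 4 (0xCF): reg=0x6D
After byte 5 (0x6E): reg=0x09
After byte 6 (0xAF): reg=0x7B

Answer: 0x7B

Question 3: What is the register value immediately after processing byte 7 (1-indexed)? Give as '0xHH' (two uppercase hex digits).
Answer: 0xB7

Derivation:
After byte 1 (0xF5): reg=0x9A
After byte 2 (0xE9): reg=0x5E
After byte 3 (0xEB): reg=0x02
After byte 4 (0xCF): reg=0x6D
After byte 5 (0x6E): reg=0x09
After byte 6 (0xAF): reg=0x7B
After byte 7 (0x2B): reg=0xB7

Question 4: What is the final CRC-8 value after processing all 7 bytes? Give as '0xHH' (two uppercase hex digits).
Answer: 0xB7

Derivation:
After byte 1 (0xF5): reg=0x9A
After byte 2 (0xE9): reg=0x5E
After byte 3 (0xEB): reg=0x02
After byte 4 (0xCF): reg=0x6D
After byte 5 (0x6E): reg=0x09
After byte 6 (0xAF): reg=0x7B
After byte 7 (0x2B): reg=0xB7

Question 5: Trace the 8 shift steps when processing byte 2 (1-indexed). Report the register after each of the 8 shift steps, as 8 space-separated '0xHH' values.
After byte 1 (0xF5): reg=0x9A
Register before byte 2: 0x9A
After XOR with byte 0xE9: 0x73

Answer: 0xE6 0xCB 0x91 0x25 0x4A 0x94 0x2F 0x5E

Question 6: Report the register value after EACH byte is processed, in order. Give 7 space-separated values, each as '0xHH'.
0x9A 0x5E 0x02 0x6D 0x09 0x7B 0xB7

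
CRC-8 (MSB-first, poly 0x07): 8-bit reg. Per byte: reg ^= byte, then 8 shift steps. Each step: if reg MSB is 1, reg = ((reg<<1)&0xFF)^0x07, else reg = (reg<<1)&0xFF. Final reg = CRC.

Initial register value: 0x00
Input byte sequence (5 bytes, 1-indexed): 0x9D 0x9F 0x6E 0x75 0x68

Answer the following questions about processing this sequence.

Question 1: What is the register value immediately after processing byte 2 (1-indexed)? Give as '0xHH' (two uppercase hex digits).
Answer: 0xDC

Derivation:
After byte 1 (0x9D): reg=0xDA
After byte 2 (0x9F): reg=0xDC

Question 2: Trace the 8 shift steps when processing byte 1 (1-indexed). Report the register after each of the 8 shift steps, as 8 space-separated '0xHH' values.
Register before byte 1: 0x00
After XOR with byte 0x9D: 0x9D

Answer: 0x3D 0x7A 0xF4 0xEF 0xD9 0xB5 0x6D 0xDA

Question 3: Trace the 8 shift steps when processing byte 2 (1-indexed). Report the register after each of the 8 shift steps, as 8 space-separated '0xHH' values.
After byte 1 (0x9D): reg=0xDA
Register before byte 2: 0xDA
After XOR with byte 0x9F: 0x45

Answer: 0x8A 0x13 0x26 0x4C 0x98 0x37 0x6E 0xDC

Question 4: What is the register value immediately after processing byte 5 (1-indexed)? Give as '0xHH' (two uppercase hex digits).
Answer: 0xC0

Derivation:
After byte 1 (0x9D): reg=0xDA
After byte 2 (0x9F): reg=0xDC
After byte 3 (0x6E): reg=0x17
After byte 4 (0x75): reg=0x29
After byte 5 (0x68): reg=0xC0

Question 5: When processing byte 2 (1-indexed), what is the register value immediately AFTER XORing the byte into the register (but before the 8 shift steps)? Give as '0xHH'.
Register before byte 2: 0xDA
Byte 2: 0x9F
0xDA XOR 0x9F = 0x45

Answer: 0x45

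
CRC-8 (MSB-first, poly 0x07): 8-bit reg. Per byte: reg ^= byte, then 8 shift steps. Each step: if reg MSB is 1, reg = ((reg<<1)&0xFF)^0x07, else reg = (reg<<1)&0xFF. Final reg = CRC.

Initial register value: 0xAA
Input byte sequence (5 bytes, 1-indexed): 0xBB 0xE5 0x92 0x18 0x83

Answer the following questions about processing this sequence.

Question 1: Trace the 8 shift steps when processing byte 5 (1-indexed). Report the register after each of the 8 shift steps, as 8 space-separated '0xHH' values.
After byte 1 (0xBB): reg=0x77
After byte 2 (0xE5): reg=0xF7
After byte 3 (0x92): reg=0x3C
After byte 4 (0x18): reg=0xFC
Register before byte 5: 0xFC
After XOR with byte 0x83: 0x7F

Answer: 0xFE 0xFB 0xF1 0xE5 0xCD 0x9D 0x3D 0x7A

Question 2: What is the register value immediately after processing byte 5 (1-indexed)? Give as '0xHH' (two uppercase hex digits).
After byte 1 (0xBB): reg=0x77
After byte 2 (0xE5): reg=0xF7
After byte 3 (0x92): reg=0x3C
After byte 4 (0x18): reg=0xFC
After byte 5 (0x83): reg=0x7A

Answer: 0x7A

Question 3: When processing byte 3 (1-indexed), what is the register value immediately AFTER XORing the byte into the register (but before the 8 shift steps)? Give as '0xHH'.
Register before byte 3: 0xF7
Byte 3: 0x92
0xF7 XOR 0x92 = 0x65

Answer: 0x65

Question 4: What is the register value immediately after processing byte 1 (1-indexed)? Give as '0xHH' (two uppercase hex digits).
After byte 1 (0xBB): reg=0x77

Answer: 0x77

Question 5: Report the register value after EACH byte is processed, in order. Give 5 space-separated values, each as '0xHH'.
0x77 0xF7 0x3C 0xFC 0x7A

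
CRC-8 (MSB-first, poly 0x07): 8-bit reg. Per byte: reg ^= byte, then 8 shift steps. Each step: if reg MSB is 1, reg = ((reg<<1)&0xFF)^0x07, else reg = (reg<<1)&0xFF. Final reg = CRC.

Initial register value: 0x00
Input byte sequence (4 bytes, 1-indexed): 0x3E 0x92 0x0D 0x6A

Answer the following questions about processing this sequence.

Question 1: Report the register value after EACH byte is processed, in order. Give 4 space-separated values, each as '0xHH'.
0xBA 0xD8 0x25 0xEA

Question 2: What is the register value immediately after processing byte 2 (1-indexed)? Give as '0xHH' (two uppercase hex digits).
After byte 1 (0x3E): reg=0xBA
After byte 2 (0x92): reg=0xD8

Answer: 0xD8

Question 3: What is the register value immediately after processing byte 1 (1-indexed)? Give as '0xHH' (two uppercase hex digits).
Answer: 0xBA

Derivation:
After byte 1 (0x3E): reg=0xBA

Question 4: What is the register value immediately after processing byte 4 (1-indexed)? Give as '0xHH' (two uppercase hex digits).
After byte 1 (0x3E): reg=0xBA
After byte 2 (0x92): reg=0xD8
After byte 3 (0x0D): reg=0x25
After byte 4 (0x6A): reg=0xEA

Answer: 0xEA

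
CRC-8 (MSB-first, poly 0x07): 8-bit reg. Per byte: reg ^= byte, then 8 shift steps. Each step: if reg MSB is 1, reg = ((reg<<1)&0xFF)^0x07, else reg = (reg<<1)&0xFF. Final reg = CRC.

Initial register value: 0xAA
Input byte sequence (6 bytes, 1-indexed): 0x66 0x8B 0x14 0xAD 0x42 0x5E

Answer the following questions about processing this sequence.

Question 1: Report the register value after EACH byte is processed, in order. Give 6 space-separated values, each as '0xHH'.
0x6A 0xA9 0x3A 0xEC 0x43 0x53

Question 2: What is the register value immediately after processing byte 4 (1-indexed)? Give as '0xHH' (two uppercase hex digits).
After byte 1 (0x66): reg=0x6A
After byte 2 (0x8B): reg=0xA9
After byte 3 (0x14): reg=0x3A
After byte 4 (0xAD): reg=0xEC

Answer: 0xEC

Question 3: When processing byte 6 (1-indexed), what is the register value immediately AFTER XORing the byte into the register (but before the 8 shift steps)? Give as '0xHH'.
Answer: 0x1D

Derivation:
Register before byte 6: 0x43
Byte 6: 0x5E
0x43 XOR 0x5E = 0x1D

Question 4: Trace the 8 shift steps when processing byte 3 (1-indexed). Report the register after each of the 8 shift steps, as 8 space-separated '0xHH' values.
Answer: 0x7D 0xFA 0xF3 0xE1 0xC5 0x8D 0x1D 0x3A

Derivation:
After byte 1 (0x66): reg=0x6A
After byte 2 (0x8B): reg=0xA9
Register before byte 3: 0xA9
After XOR with byte 0x14: 0xBD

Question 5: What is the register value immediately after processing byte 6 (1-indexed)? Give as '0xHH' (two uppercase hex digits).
After byte 1 (0x66): reg=0x6A
After byte 2 (0x8B): reg=0xA9
After byte 3 (0x14): reg=0x3A
After byte 4 (0xAD): reg=0xEC
After byte 5 (0x42): reg=0x43
After byte 6 (0x5E): reg=0x53

Answer: 0x53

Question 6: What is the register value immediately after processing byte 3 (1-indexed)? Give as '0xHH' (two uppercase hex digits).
Answer: 0x3A

Derivation:
After byte 1 (0x66): reg=0x6A
After byte 2 (0x8B): reg=0xA9
After byte 3 (0x14): reg=0x3A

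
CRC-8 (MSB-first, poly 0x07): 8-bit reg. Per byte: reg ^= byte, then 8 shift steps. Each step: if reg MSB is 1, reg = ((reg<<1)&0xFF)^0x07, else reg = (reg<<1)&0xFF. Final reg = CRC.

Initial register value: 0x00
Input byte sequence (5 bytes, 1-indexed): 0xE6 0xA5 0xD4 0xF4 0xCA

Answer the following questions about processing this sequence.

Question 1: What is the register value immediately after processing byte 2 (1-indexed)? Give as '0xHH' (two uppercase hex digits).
After byte 1 (0xE6): reg=0xBC
After byte 2 (0xA5): reg=0x4F

Answer: 0x4F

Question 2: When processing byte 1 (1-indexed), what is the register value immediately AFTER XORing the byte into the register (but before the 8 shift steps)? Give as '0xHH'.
Register before byte 1: 0x00
Byte 1: 0xE6
0x00 XOR 0xE6 = 0xE6

Answer: 0xE6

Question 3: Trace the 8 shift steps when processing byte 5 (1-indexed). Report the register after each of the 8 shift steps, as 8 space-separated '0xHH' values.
Answer: 0xFC 0xFF 0xF9 0xF5 0xED 0xDD 0xBD 0x7D

Derivation:
After byte 1 (0xE6): reg=0xBC
After byte 2 (0xA5): reg=0x4F
After byte 3 (0xD4): reg=0xC8
After byte 4 (0xF4): reg=0xB4
Register before byte 5: 0xB4
After XOR with byte 0xCA: 0x7E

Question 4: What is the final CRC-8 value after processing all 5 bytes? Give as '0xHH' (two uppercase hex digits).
After byte 1 (0xE6): reg=0xBC
After byte 2 (0xA5): reg=0x4F
After byte 3 (0xD4): reg=0xC8
After byte 4 (0xF4): reg=0xB4
After byte 5 (0xCA): reg=0x7D

Answer: 0x7D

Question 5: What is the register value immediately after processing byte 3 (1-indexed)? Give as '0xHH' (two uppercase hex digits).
After byte 1 (0xE6): reg=0xBC
After byte 2 (0xA5): reg=0x4F
After byte 3 (0xD4): reg=0xC8

Answer: 0xC8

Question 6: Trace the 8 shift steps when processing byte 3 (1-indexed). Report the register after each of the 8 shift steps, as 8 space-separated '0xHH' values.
After byte 1 (0xE6): reg=0xBC
After byte 2 (0xA5): reg=0x4F
Register before byte 3: 0x4F
After XOR with byte 0xD4: 0x9B

Answer: 0x31 0x62 0xC4 0x8F 0x19 0x32 0x64 0xC8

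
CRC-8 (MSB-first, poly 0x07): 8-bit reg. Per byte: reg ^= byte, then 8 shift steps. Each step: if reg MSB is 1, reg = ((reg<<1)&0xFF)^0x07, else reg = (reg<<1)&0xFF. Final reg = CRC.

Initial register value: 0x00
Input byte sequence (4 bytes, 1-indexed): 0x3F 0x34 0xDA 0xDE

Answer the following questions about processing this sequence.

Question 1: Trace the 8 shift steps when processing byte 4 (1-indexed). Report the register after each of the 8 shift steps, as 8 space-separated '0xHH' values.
After byte 1 (0x3F): reg=0xBD
After byte 2 (0x34): reg=0xB6
After byte 3 (0xDA): reg=0x03
Register before byte 4: 0x03
After XOR with byte 0xDE: 0xDD

Answer: 0xBD 0x7D 0xFA 0xF3 0xE1 0xC5 0x8D 0x1D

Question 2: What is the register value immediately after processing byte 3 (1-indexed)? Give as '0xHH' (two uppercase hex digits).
Answer: 0x03

Derivation:
After byte 1 (0x3F): reg=0xBD
After byte 2 (0x34): reg=0xB6
After byte 3 (0xDA): reg=0x03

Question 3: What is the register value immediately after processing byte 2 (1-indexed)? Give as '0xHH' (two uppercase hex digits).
After byte 1 (0x3F): reg=0xBD
After byte 2 (0x34): reg=0xB6

Answer: 0xB6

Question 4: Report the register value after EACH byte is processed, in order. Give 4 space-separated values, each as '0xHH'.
0xBD 0xB6 0x03 0x1D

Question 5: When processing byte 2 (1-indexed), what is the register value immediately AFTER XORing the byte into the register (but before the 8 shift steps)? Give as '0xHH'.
Register before byte 2: 0xBD
Byte 2: 0x34
0xBD XOR 0x34 = 0x89

Answer: 0x89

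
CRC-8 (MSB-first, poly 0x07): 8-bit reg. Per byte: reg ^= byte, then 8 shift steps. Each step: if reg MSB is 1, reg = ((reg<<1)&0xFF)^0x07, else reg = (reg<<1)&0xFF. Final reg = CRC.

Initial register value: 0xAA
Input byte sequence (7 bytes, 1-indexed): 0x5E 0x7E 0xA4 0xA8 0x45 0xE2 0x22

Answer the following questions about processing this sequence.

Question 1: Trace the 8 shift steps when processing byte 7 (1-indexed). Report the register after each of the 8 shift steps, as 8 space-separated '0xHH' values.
After byte 1 (0x5E): reg=0xC2
After byte 2 (0x7E): reg=0x3D
After byte 3 (0xA4): reg=0xC6
After byte 4 (0xA8): reg=0x0D
After byte 5 (0x45): reg=0xFF
After byte 6 (0xE2): reg=0x53
Register before byte 7: 0x53
After XOR with byte 0x22: 0x71

Answer: 0xE2 0xC3 0x81 0x05 0x0A 0x14 0x28 0x50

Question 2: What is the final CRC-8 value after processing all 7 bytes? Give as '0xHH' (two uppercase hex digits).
After byte 1 (0x5E): reg=0xC2
After byte 2 (0x7E): reg=0x3D
After byte 3 (0xA4): reg=0xC6
After byte 4 (0xA8): reg=0x0D
After byte 5 (0x45): reg=0xFF
After byte 6 (0xE2): reg=0x53
After byte 7 (0x22): reg=0x50

Answer: 0x50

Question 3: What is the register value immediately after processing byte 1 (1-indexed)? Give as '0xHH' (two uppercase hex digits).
After byte 1 (0x5E): reg=0xC2

Answer: 0xC2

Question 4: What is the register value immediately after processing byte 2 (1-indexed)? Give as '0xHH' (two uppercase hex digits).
Answer: 0x3D

Derivation:
After byte 1 (0x5E): reg=0xC2
After byte 2 (0x7E): reg=0x3D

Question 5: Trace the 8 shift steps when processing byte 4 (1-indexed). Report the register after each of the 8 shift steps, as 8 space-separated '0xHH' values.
After byte 1 (0x5E): reg=0xC2
After byte 2 (0x7E): reg=0x3D
After byte 3 (0xA4): reg=0xC6
Register before byte 4: 0xC6
After XOR with byte 0xA8: 0x6E

Answer: 0xDC 0xBF 0x79 0xF2 0xE3 0xC1 0x85 0x0D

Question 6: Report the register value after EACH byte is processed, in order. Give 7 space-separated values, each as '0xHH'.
0xC2 0x3D 0xC6 0x0D 0xFF 0x53 0x50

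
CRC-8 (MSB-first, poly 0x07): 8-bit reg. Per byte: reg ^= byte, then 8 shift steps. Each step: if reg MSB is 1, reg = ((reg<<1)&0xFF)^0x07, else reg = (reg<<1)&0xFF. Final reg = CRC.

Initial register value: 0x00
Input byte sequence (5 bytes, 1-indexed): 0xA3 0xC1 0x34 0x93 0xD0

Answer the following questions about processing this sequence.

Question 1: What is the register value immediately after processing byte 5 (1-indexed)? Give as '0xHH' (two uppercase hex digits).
After byte 1 (0xA3): reg=0x60
After byte 2 (0xC1): reg=0x6E
After byte 3 (0x34): reg=0x81
After byte 4 (0x93): reg=0x7E
After byte 5 (0xD0): reg=0x43

Answer: 0x43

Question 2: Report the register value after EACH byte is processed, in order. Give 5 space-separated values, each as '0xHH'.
0x60 0x6E 0x81 0x7E 0x43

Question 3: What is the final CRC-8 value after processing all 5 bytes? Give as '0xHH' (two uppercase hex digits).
Answer: 0x43

Derivation:
After byte 1 (0xA3): reg=0x60
After byte 2 (0xC1): reg=0x6E
After byte 3 (0x34): reg=0x81
After byte 4 (0x93): reg=0x7E
After byte 5 (0xD0): reg=0x43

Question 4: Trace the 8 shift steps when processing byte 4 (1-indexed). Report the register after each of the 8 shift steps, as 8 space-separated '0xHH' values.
Answer: 0x24 0x48 0x90 0x27 0x4E 0x9C 0x3F 0x7E

Derivation:
After byte 1 (0xA3): reg=0x60
After byte 2 (0xC1): reg=0x6E
After byte 3 (0x34): reg=0x81
Register before byte 4: 0x81
After XOR with byte 0x93: 0x12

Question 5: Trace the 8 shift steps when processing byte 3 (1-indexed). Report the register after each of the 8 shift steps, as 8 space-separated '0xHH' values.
After byte 1 (0xA3): reg=0x60
After byte 2 (0xC1): reg=0x6E
Register before byte 3: 0x6E
After XOR with byte 0x34: 0x5A

Answer: 0xB4 0x6F 0xDE 0xBB 0x71 0xE2 0xC3 0x81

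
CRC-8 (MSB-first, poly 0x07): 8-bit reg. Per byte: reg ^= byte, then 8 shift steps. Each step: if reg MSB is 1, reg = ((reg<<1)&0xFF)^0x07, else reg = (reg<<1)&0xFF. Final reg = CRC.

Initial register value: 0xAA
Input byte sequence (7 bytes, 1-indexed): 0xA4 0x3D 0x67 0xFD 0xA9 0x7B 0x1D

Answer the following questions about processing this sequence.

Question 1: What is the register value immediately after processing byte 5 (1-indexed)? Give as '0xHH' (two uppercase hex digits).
Answer: 0x7D

Derivation:
After byte 1 (0xA4): reg=0x2A
After byte 2 (0x3D): reg=0x65
After byte 3 (0x67): reg=0x0E
After byte 4 (0xFD): reg=0xD7
After byte 5 (0xA9): reg=0x7D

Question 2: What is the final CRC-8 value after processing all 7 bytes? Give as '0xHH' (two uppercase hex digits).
Answer: 0x2D

Derivation:
After byte 1 (0xA4): reg=0x2A
After byte 2 (0x3D): reg=0x65
After byte 3 (0x67): reg=0x0E
After byte 4 (0xFD): reg=0xD7
After byte 5 (0xA9): reg=0x7D
After byte 6 (0x7B): reg=0x12
After byte 7 (0x1D): reg=0x2D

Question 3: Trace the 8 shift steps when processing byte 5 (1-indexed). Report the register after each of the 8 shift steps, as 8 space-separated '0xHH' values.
Answer: 0xFC 0xFF 0xF9 0xF5 0xED 0xDD 0xBD 0x7D

Derivation:
After byte 1 (0xA4): reg=0x2A
After byte 2 (0x3D): reg=0x65
After byte 3 (0x67): reg=0x0E
After byte 4 (0xFD): reg=0xD7
Register before byte 5: 0xD7
After XOR with byte 0xA9: 0x7E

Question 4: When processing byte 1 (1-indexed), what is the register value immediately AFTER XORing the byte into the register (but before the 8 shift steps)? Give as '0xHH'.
Register before byte 1: 0xAA
Byte 1: 0xA4
0xAA XOR 0xA4 = 0x0E

Answer: 0x0E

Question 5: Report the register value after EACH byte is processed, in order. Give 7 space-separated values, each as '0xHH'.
0x2A 0x65 0x0E 0xD7 0x7D 0x12 0x2D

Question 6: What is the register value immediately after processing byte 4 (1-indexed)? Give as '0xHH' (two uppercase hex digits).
Answer: 0xD7

Derivation:
After byte 1 (0xA4): reg=0x2A
After byte 2 (0x3D): reg=0x65
After byte 3 (0x67): reg=0x0E
After byte 4 (0xFD): reg=0xD7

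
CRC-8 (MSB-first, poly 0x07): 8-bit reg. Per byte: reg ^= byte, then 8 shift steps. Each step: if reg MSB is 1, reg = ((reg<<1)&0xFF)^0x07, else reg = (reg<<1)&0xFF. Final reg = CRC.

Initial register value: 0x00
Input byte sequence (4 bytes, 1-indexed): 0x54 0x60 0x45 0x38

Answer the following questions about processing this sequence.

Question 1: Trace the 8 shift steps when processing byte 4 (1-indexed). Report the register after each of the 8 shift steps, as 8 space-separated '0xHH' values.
Answer: 0x3B 0x76 0xEC 0xDF 0xB9 0x75 0xEA 0xD3

Derivation:
After byte 1 (0x54): reg=0xAB
After byte 2 (0x60): reg=0x7F
After byte 3 (0x45): reg=0xA6
Register before byte 4: 0xA6
After XOR with byte 0x38: 0x9E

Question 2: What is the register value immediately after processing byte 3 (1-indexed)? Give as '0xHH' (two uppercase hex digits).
Answer: 0xA6

Derivation:
After byte 1 (0x54): reg=0xAB
After byte 2 (0x60): reg=0x7F
After byte 3 (0x45): reg=0xA6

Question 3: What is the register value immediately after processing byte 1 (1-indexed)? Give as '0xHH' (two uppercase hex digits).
After byte 1 (0x54): reg=0xAB

Answer: 0xAB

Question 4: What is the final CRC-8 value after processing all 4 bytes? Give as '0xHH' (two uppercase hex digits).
After byte 1 (0x54): reg=0xAB
After byte 2 (0x60): reg=0x7F
After byte 3 (0x45): reg=0xA6
After byte 4 (0x38): reg=0xD3

Answer: 0xD3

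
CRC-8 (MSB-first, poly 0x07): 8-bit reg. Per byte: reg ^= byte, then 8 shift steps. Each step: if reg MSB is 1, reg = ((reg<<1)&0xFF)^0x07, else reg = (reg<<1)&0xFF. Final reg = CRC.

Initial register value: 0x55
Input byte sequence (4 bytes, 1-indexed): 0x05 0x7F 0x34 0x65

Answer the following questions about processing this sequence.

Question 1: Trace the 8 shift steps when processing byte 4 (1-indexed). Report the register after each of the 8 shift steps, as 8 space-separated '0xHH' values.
Answer: 0x5F 0xBE 0x7B 0xF6 0xEB 0xD1 0xA5 0x4D

Derivation:
After byte 1 (0x05): reg=0xB7
After byte 2 (0x7F): reg=0x76
After byte 3 (0x34): reg=0xC9
Register before byte 4: 0xC9
After XOR with byte 0x65: 0xAC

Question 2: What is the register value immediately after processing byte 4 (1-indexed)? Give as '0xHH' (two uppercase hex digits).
After byte 1 (0x05): reg=0xB7
After byte 2 (0x7F): reg=0x76
After byte 3 (0x34): reg=0xC9
After byte 4 (0x65): reg=0x4D

Answer: 0x4D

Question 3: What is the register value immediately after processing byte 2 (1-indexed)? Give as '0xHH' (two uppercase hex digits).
Answer: 0x76

Derivation:
After byte 1 (0x05): reg=0xB7
After byte 2 (0x7F): reg=0x76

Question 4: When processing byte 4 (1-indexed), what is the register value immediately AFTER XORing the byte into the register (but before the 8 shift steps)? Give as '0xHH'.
Answer: 0xAC

Derivation:
Register before byte 4: 0xC9
Byte 4: 0x65
0xC9 XOR 0x65 = 0xAC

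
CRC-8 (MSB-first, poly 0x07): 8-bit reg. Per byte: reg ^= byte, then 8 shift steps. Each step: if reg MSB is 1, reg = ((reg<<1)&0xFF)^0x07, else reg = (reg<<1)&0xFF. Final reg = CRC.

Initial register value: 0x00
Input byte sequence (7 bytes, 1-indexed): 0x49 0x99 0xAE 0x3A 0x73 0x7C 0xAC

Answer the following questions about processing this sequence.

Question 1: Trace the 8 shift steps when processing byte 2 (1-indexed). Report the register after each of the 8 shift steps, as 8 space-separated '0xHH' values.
After byte 1 (0x49): reg=0xF8
Register before byte 2: 0xF8
After XOR with byte 0x99: 0x61

Answer: 0xC2 0x83 0x01 0x02 0x04 0x08 0x10 0x20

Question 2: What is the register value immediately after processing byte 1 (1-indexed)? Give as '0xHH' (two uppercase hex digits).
After byte 1 (0x49): reg=0xF8

Answer: 0xF8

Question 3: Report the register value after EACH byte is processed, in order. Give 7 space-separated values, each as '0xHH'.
0xF8 0x20 0xA3 0xC6 0x02 0x7D 0x39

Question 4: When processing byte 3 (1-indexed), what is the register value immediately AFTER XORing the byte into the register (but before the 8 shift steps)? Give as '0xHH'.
Answer: 0x8E

Derivation:
Register before byte 3: 0x20
Byte 3: 0xAE
0x20 XOR 0xAE = 0x8E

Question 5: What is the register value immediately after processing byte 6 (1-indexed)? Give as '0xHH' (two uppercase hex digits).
After byte 1 (0x49): reg=0xF8
After byte 2 (0x99): reg=0x20
After byte 3 (0xAE): reg=0xA3
After byte 4 (0x3A): reg=0xC6
After byte 5 (0x73): reg=0x02
After byte 6 (0x7C): reg=0x7D

Answer: 0x7D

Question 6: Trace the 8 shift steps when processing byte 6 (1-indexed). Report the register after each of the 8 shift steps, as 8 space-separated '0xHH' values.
After byte 1 (0x49): reg=0xF8
After byte 2 (0x99): reg=0x20
After byte 3 (0xAE): reg=0xA3
After byte 4 (0x3A): reg=0xC6
After byte 5 (0x73): reg=0x02
Register before byte 6: 0x02
After XOR with byte 0x7C: 0x7E

Answer: 0xFC 0xFF 0xF9 0xF5 0xED 0xDD 0xBD 0x7D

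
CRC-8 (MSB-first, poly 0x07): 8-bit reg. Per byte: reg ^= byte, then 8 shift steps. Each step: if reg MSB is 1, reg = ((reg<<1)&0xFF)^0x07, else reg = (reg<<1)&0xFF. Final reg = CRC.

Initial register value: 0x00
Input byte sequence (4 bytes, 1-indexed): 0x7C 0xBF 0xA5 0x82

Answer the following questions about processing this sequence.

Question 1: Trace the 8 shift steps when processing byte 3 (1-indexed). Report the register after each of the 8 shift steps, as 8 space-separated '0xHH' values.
After byte 1 (0x7C): reg=0x73
After byte 2 (0xBF): reg=0x6A
Register before byte 3: 0x6A
After XOR with byte 0xA5: 0xCF

Answer: 0x99 0x35 0x6A 0xD4 0xAF 0x59 0xB2 0x63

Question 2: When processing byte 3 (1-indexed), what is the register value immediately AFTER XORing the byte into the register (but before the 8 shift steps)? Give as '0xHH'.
Answer: 0xCF

Derivation:
Register before byte 3: 0x6A
Byte 3: 0xA5
0x6A XOR 0xA5 = 0xCF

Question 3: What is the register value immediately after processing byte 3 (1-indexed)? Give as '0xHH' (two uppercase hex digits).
After byte 1 (0x7C): reg=0x73
After byte 2 (0xBF): reg=0x6A
After byte 3 (0xA5): reg=0x63

Answer: 0x63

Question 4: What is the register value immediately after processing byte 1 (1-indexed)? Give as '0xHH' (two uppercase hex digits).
After byte 1 (0x7C): reg=0x73

Answer: 0x73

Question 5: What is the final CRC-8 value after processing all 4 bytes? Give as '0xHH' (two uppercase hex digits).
After byte 1 (0x7C): reg=0x73
After byte 2 (0xBF): reg=0x6A
After byte 3 (0xA5): reg=0x63
After byte 4 (0x82): reg=0xA9

Answer: 0xA9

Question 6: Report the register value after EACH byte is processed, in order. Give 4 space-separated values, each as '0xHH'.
0x73 0x6A 0x63 0xA9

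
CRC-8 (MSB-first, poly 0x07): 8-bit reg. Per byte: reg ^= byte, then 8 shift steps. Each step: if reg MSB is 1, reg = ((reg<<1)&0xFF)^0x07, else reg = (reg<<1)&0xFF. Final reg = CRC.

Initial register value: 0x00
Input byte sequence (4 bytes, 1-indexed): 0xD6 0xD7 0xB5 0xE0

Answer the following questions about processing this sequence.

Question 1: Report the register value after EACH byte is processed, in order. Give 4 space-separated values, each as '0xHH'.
0x2C 0xEF 0x81 0x20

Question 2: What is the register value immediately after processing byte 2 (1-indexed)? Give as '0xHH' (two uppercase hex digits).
After byte 1 (0xD6): reg=0x2C
After byte 2 (0xD7): reg=0xEF

Answer: 0xEF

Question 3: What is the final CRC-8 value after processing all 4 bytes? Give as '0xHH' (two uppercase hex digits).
After byte 1 (0xD6): reg=0x2C
After byte 2 (0xD7): reg=0xEF
After byte 3 (0xB5): reg=0x81
After byte 4 (0xE0): reg=0x20

Answer: 0x20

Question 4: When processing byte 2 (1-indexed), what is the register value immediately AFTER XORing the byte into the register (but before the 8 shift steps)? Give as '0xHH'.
Register before byte 2: 0x2C
Byte 2: 0xD7
0x2C XOR 0xD7 = 0xFB

Answer: 0xFB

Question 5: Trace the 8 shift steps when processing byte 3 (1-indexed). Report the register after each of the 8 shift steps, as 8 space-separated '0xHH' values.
After byte 1 (0xD6): reg=0x2C
After byte 2 (0xD7): reg=0xEF
Register before byte 3: 0xEF
After XOR with byte 0xB5: 0x5A

Answer: 0xB4 0x6F 0xDE 0xBB 0x71 0xE2 0xC3 0x81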